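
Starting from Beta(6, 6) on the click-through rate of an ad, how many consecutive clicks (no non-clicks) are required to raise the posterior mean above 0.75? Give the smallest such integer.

After k clicks and 0 non-clicks the posterior is Beta(6+k, 6), with mean (6+k)/(6+6+k).
Set (6+k)/(12+k) > 0.75 and solve: k > (0.75·12 − 6)/(1 − 0.75) = 12.000.
The smallest integer exceeding 12.000 is 13, and checking k=13: (19)/(25) = 0.7600 > 0.75.

k = 13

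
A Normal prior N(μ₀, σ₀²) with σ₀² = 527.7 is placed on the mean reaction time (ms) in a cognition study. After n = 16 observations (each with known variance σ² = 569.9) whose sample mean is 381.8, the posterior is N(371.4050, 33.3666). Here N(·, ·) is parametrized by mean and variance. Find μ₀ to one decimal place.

μ₀ = 217.4

With known observation variance, the Normal–Normal posterior has precision τ_n = τ₀ + n/σ² and mean μ_n = (τ₀μ₀ + (n/σ²)x̄)/τ_n.
Here τ₀ = 1/527.7 = 0.001895 and τ_data = 16/569.9 = 0.028075, so τ_n = 0.029970.
Rearranging for μ₀: μ₀ = (μ_n·τ_n − τ_data·x̄)/τ₀ = (371.4050·0.029970 − 0.028075·381.8) / 0.001895 = 0.411973/0.001895 ≈ 217.4.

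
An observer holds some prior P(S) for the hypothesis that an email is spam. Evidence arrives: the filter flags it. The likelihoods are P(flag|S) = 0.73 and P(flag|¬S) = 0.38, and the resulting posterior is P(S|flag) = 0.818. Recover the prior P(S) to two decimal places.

In odds form, posterior odds = prior odds × likelihood ratio, so prior odds = posterior odds ÷ LR.
Posterior odds = 0.818/(1−0.818) = 4.4945. LR = 0.73/0.38 = 1.9211.
Prior odds = 4.4945/1.9211 = 2.3395, so P(S) = 2.3395/(1+2.3395) ≈ 0.70.

P(S) = 0.70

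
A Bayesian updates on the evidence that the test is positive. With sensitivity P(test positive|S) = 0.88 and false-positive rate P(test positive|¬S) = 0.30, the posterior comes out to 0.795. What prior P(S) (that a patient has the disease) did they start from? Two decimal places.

P(S) = 0.57

Bayes' rule in odds form gives O(S|E) = O(S)·[P(E|S)/P(E|¬S)], hence O(S) = O(S|E)/LR.
Posterior odds = 0.795/(1−0.795) = 3.8780. LR = 0.88/0.30 = 2.9333.
Prior odds = 3.8780/2.9333 = 1.3221, so P(S) = 1.3221/(1+1.3221) ≈ 0.57.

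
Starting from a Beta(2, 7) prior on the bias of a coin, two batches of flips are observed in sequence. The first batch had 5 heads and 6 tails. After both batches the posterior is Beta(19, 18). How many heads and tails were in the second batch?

12 heads and 5 tails

Sequential conjugate updates are equivalent to a single update on the pooled data, so total successes = posterior α − prior α and total failures = posterior β − prior β.
Total across both batches: 19−2=17 heads, 18−7=11 tails.
Subtract the first batch: 17−5=12 heads and 11−6=5 tails.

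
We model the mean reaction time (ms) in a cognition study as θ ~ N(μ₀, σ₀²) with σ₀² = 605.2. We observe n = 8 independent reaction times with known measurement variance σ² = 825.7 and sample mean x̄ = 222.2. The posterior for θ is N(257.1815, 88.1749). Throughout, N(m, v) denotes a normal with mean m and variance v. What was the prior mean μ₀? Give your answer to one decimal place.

μ₀ = 462.3

The posterior mean is a precision-weighted average: μ_n = (τ₀μ₀ + τ_data·x̄)/(τ₀+τ_data), with τ₀=1/σ₀² and τ_data=n/σ².
Here τ₀ = 1/605.2 = 0.001652 and τ_data = 8/825.7 = 0.009689, so τ_n = 0.011341.
Rearranging for μ₀: μ₀ = (μ_n·τ_n − τ_data·x̄)/τ₀ = (257.1815·0.011341 − 0.009689·222.2) / 0.001652 = 0.763800/0.001652 ≈ 462.3.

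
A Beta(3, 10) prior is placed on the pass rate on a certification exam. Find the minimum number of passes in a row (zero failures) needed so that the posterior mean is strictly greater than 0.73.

k = 25

After k passes and 0 failures the posterior is Beta(3+k, 10), with mean (3+k)/(3+10+k).
Set (3+k)/(13+k) > 0.73 and solve: k > (0.73·13 − 3)/(1 − 0.73) = 24.037.
The smallest integer exceeding 24.037 is 25, and checking k=25: (28)/(38) = 0.7368 > 0.73.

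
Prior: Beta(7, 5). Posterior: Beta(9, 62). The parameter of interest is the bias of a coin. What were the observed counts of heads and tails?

Under Beta–binomial conjugacy the posterior parameters are (a+s, b+f).
Match parameters: s=9−7=2, f=62−5=57.

2 heads and 57 tails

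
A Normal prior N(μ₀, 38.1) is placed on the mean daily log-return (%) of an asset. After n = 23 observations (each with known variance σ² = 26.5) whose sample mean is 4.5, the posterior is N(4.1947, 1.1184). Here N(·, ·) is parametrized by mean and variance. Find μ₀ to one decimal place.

The posterior mean is a precision-weighted average: μ_n = (τ₀μ₀ + τ_data·x̄)/(τ₀+τ_data), with τ₀=1/σ₀² and τ_data=n/σ².
Here τ₀ = 1/38.1 = 0.026247 and τ_data = 23/26.5 = 0.867925, so τ_n = 0.894172.
Rearranging for μ₀: μ₀ = (μ_n·τ_n − τ_data·x̄)/τ₀ = (4.1947·0.894172 − 0.867925·4.5) / 0.026247 = -0.154879/0.026247 ≈ -5.9.

μ₀ = -5.9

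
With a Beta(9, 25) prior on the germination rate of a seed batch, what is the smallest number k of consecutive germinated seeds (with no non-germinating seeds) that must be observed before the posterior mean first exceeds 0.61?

After k germinated seeds and 0 non-germinating seeds the posterior is Beta(9+k, 25), with mean (9+k)/(9+25+k).
Set (9+k)/(34+k) > 0.61 and solve: k > (0.61·34 − 9)/(1 − 0.61) = 30.103.
The smallest integer exceeding 30.103 is 31.

k = 31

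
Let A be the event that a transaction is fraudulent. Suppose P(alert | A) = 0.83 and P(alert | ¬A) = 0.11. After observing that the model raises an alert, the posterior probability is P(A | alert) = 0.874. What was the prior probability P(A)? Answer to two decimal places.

P(A) = 0.48

Bayes' rule in odds form gives O(A|E) = O(A)·[P(E|A)/P(E|¬A)], hence O(A) = O(A|E)/LR.
Posterior odds = 0.874/(1−0.874) = 6.9365. LR = 0.83/0.11 = 7.5455.
Prior odds = 6.9365/7.5455 = 0.9193, so P(A) = 0.9193/(1+0.9193) ≈ 0.48.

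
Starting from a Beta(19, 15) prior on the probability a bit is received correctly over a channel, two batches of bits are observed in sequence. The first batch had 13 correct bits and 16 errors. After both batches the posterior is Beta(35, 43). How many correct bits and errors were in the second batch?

3 correct bits and 12 errors

Sequential conjugate updates are equivalent to a single update on the pooled data, so total successes = posterior α − prior α and total failures = posterior β − prior β.
Total across both batches: 35−19=16 correct bits, 43−15=28 errors.
Subtract the first batch: 16−13=3 correct bits and 28−16=12 errors.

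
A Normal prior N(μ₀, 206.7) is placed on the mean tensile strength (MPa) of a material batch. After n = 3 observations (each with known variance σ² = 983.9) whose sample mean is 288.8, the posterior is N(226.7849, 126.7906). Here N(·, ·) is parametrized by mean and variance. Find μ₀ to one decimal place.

The posterior mean is a precision-weighted average: μ_n = (τ₀μ₀ + τ_data·x̄)/(τ₀+τ_data), with τ₀=1/σ₀² and τ_data=n/σ².
Here τ₀ = 1/206.7 = 0.004838 and τ_data = 3/983.9 = 0.003049, so τ_n = 0.007887.
Rearranging for μ₀: μ₀ = (μ_n·τ_n − τ_data·x̄)/τ₀ = (226.7849·0.007887 − 0.003049·288.8) / 0.004838 = 0.908101/0.004838 ≈ 187.7.

μ₀ = 187.7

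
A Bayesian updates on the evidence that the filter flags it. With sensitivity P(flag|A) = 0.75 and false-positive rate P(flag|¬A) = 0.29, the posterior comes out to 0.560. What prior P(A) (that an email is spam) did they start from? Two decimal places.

P(A) = 0.33

Bayes' rule in odds form gives O(A|E) = O(A)·[P(E|A)/P(E|¬A)], hence O(A) = O(A|E)/LR.
Posterior odds = 0.560/(1−0.560) = 1.2727. LR = 0.75/0.29 = 2.5862.
Prior odds = 1.2727/2.5862 = 0.4921, so P(A) = 0.4921/(1+0.4921) ≈ 0.33.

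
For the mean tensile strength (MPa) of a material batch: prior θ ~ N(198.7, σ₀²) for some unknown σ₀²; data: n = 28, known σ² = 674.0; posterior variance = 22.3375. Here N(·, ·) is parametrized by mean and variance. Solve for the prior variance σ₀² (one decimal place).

σ₀² = 310.1

For the Normal–Normal model with known σ², precisions add: τ_n = τ₀ + n/σ².
So 1/σ₀² = 1/22.3375 − 28/674.0 = 0.044768 − 0.041543 = 0.003225.
Hence σ₀² = 1/0.003225 ≈ 310.1.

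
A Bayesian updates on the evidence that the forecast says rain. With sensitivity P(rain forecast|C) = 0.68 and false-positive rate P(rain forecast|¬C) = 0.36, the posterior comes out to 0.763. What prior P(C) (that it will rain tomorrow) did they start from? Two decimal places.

P(C) = 0.63

In odds form, posterior odds = prior odds × likelihood ratio, so prior odds = posterior odds ÷ LR.
Posterior odds = 0.763/(1−0.763) = 3.2194. LR = 0.68/0.36 = 1.8889.
Prior odds = 3.2194/1.8889 = 1.7044, so P(C) = 1.7044/(1+1.7044) ≈ 0.63.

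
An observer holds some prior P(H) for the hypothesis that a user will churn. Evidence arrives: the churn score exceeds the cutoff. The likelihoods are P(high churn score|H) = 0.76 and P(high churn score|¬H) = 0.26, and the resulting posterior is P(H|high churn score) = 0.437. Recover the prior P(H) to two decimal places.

Bayes' rule in odds form gives O(H|E) = O(H)·[P(E|H)/P(E|¬H)], hence O(H) = O(H|E)/LR.
Posterior odds = 0.437/(1−0.437) = 0.7762. LR = 0.76/0.26 = 2.9231.
Prior odds = 0.7762/2.9231 = 0.2655, so P(H) = 0.2655/(1+0.2655) ≈ 0.21.

P(H) = 0.21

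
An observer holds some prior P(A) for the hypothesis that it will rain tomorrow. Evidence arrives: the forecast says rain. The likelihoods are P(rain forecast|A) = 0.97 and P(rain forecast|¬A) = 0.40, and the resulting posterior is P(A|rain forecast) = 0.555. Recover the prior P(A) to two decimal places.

P(A) = 0.34

In odds form, posterior odds = prior odds × likelihood ratio, so prior odds = posterior odds ÷ LR.
Posterior odds = 0.555/(1−0.555) = 1.2472. LR = 0.97/0.40 = 2.4250.
Prior odds = 1.2472/2.4250 = 0.5143, so P(A) = 0.5143/(1+0.5143) ≈ 0.34.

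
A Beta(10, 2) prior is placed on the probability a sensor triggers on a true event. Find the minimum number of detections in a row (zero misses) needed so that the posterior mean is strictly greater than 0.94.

After k detections and 0 misses the posterior is Beta(10+k, 2), with mean (10+k)/(10+2+k).
Set (10+k)/(12+k) > 0.94 and solve: k > (0.94·12 − 10)/(1 − 0.94) = 21.333.
The smallest integer exceeding 21.333 is 22, and checking k=22: (32)/(34) = 0.9412 > 0.94.

k = 22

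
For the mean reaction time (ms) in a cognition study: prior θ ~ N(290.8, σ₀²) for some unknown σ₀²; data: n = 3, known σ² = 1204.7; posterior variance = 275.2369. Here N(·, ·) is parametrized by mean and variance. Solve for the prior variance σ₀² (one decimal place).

σ₀² = 874.9

Posterior precision equals prior precision plus data precision: 1/σ_n² = 1/σ₀² + n/σ².
So 1/σ₀² = 1/275.2369 − 3/1204.7 = 0.003633 − 0.002490 = 0.001143.
Hence σ₀² = 1/0.001143 ≈ 874.9.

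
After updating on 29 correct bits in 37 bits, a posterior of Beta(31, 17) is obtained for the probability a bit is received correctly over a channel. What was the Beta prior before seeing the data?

Beta(2, 9)

Beta is conjugate to the binomial likelihood: posterior = Beta(α+s, β+f).
So α = 31 − 29 = 2 and β = 17 − 8 = 9.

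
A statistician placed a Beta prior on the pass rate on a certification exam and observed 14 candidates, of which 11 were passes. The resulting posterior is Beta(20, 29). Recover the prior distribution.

A Beta(α, β) prior with s successes and f failures in binomial data gives a Beta(α+s, β+f) posterior.
So α = 20 − 11 = 9 and β = 29 − 3 = 26.

Beta(9, 26)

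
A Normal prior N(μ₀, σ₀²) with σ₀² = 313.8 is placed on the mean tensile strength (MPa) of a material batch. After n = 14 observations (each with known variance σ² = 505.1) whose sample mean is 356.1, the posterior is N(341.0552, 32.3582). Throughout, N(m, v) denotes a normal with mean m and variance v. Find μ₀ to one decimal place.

μ₀ = 210.2

With known observation variance, the Normal–Normal posterior has precision τ_n = τ₀ + n/σ² and mean μ_n = (τ₀μ₀ + (n/σ²)x̄)/τ_n.
Here τ₀ = 1/313.8 = 0.003187 and τ_data = 14/505.1 = 0.027717, so τ_n = 0.030904.
Rearranging for μ₀: μ₀ = (μ_n·τ_n − τ_data·x̄)/τ₀ = (341.0552·0.030904 − 0.027717·356.1) / 0.003187 = 0.669946/0.003187 ≈ 210.2.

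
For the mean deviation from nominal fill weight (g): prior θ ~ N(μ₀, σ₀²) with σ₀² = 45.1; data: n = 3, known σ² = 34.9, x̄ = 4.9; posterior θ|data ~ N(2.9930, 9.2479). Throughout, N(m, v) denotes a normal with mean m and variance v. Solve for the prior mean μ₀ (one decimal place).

μ₀ = -4.4

With known observation variance, the Normal–Normal posterior has precision τ_n = τ₀ + n/σ² and mean μ_n = (τ₀μ₀ + (n/σ²)x̄)/τ_n.
Here τ₀ = 1/45.1 = 0.022173 and τ_data = 3/34.9 = 0.085960, so τ_n = 0.108133.
Rearranging for μ₀: μ₀ = (μ_n·τ_n − τ_data·x̄)/τ₀ = (2.9930·0.108133 − 0.085960·4.9) / 0.022173 = -0.097562/0.022173 ≈ -4.4.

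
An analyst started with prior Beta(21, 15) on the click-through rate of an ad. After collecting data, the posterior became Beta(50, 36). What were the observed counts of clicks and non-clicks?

Beta is conjugate to the binomial likelihood: posterior = Beta(α+s, β+f).
So s = 50 − 21 = 29 and f = 36 − 15 = 21.

29 clicks and 21 non-clicks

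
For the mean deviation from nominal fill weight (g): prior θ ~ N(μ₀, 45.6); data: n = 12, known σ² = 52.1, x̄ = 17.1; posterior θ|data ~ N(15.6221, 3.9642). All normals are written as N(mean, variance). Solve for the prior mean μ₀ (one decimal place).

With known observation variance, the Normal–Normal posterior has precision τ_n = τ₀ + n/σ² and mean μ_n = (τ₀μ₀ + (n/σ²)x̄)/τ_n.
Here τ₀ = 1/45.6 = 0.021930 and τ_data = 12/52.1 = 0.230326, so τ_n = 0.252256.
Rearranging for μ₀: μ₀ = (μ_n·τ_n − τ_data·x̄)/τ₀ = (15.6221·0.252256 − 0.230326·17.1) / 0.021930 = 0.002194/0.021930 ≈ 0.1.

μ₀ = 0.1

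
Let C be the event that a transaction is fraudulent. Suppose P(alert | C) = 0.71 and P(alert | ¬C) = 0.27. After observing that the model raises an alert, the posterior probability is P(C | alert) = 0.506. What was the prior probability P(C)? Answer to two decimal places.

P(C) = 0.28

Bayes' rule in odds form gives O(C|E) = O(C)·[P(E|C)/P(E|¬C)], hence O(C) = O(C|E)/LR.
Posterior odds = 0.506/(1−0.506) = 1.0243. LR = 0.71/0.27 = 2.6296.
Prior odds = 1.0243/2.6296 = 0.3895, so P(C) = 0.3895/(1+0.3895) ≈ 0.28.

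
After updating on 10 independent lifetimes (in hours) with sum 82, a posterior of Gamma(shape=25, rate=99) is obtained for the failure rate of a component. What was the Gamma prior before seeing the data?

Gamma–exponential conjugacy: posterior shape = α + n, posterior rate = β + Σtᵢ.
So α = 25 − 10 = 15 and β = 99 − 82 = 17.

Gamma(shape=15, rate=17)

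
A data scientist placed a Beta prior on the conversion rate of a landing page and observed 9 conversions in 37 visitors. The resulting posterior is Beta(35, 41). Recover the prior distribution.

Under Beta–binomial conjugacy the posterior parameters are (a+s, b+f).
Subtract the data counts: 35−9=26, 41−28=13.

Beta(26, 13)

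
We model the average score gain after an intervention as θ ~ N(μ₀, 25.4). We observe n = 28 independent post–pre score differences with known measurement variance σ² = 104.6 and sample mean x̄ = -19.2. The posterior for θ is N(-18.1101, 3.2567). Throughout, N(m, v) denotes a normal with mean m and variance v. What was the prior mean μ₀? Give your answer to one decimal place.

μ₀ = -10.7

The posterior mean is a precision-weighted average: μ_n = (τ₀μ₀ + τ_data·x̄)/(τ₀+τ_data), with τ₀=1/σ₀² and τ_data=n/σ².
Here τ₀ = 1/25.4 = 0.039370 and τ_data = 28/104.6 = 0.267686, so τ_n = 0.307056.
Rearranging for μ₀: μ₀ = (μ_n·τ_n − τ_data·x̄)/τ₀ = (-18.1101·0.307056 − 0.267686·-19.2) / 0.039370 = -0.421244/0.039370 ≈ -10.7.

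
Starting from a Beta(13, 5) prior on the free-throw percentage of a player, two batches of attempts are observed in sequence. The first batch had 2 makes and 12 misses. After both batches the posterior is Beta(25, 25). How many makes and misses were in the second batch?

10 makes and 8 misses

Sequential conjugate updates are equivalent to a single update on the pooled data, so total successes = posterior α − prior α and total failures = posterior β − prior β.
Total across both batches: 25−13=12 makes, 25−5=20 misses.
Subtract the first batch: 12−2=10 makes and 20−12=8 misses.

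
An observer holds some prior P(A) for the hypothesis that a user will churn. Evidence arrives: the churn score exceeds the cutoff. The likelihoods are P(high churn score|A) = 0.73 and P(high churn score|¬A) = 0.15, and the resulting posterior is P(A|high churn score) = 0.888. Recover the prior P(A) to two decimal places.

In odds form, posterior odds = prior odds × likelihood ratio, so prior odds = posterior odds ÷ LR.
Posterior odds = 0.888/(1−0.888) = 7.9286. LR = 0.73/0.15 = 4.8667.
Prior odds = 7.9286/4.8667 = 1.6292, so P(A) = 1.6292/(1+1.6292) ≈ 0.62.

P(A) = 0.62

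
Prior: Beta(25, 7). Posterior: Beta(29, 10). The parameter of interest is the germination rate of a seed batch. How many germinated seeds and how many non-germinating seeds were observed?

Under Beta–binomial conjugacy the posterior parameters are (a+s, b+f).
Match parameters: s=29−25=4, f=10−7=3.

4 germinated seeds and 3 non-germinating seeds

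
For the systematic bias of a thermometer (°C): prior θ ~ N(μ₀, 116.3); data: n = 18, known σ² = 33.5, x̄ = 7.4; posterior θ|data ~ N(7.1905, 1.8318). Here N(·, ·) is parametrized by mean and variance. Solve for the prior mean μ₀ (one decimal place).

μ₀ = -5.9

The posterior mean is a precision-weighted average: μ_n = (τ₀μ₀ + τ_data·x̄)/(τ₀+τ_data), with τ₀=1/σ₀² and τ_data=n/σ².
Here τ₀ = 1/116.3 = 0.008598 and τ_data = 18/33.5 = 0.537313, so τ_n = 0.545911.
Rearranging for μ₀: μ₀ = (μ_n·τ_n − τ_data·x̄)/τ₀ = (7.1905·0.545911 − 0.537313·7.4) / 0.008598 = -0.050743/0.008598 ≈ -5.9.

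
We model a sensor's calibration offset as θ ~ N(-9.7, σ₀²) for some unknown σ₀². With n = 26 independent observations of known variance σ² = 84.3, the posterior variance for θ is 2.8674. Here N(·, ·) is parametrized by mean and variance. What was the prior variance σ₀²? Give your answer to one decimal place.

For the Normal–Normal model with known σ², precisions add: τ_n = τ₀ + n/σ².
So 1/σ₀² = 1/2.8674 − 26/84.3 = 0.348748 − 0.308422 = 0.040326.
Hence σ₀² = 1/0.040326 ≈ 24.8.

σ₀² = 24.8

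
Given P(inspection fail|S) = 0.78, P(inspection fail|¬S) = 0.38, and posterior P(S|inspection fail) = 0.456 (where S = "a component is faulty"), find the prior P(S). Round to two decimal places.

Bayes' rule in odds form gives O(S|E) = O(S)·[P(E|S)/P(E|¬S)], hence O(S) = O(S|E)/LR.
Posterior odds = 0.456/(1−0.456) = 0.8382. LR = 0.78/0.38 = 2.0526.
Prior odds = 0.8382/2.0526 = 0.4084, so P(S) = 0.4084/(1+0.4084) ≈ 0.29.

P(S) = 0.29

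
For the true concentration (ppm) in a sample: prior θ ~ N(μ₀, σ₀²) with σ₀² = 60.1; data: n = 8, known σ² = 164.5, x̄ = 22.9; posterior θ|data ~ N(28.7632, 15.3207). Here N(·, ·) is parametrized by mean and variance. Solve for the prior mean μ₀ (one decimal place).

μ₀ = 45.9

The posterior mean is a precision-weighted average: μ_n = (τ₀μ₀ + τ_data·x̄)/(τ₀+τ_data), with τ₀=1/σ₀² and τ_data=n/σ².
Here τ₀ = 1/60.1 = 0.016639 and τ_data = 8/164.5 = 0.048632, so τ_n = 0.065271.
Rearranging for μ₀: μ₀ = (μ_n·τ_n − τ_data·x̄)/τ₀ = (28.7632·0.065271 − 0.048632·22.9) / 0.016639 = 0.763730/0.016639 ≈ 45.9.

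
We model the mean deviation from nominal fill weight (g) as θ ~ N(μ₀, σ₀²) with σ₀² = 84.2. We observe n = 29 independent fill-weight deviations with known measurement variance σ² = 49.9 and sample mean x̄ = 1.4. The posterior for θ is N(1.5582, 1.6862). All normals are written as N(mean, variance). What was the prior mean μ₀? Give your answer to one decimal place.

μ₀ = 9.3

With known observation variance, the Normal–Normal posterior has precision τ_n = τ₀ + n/σ² and mean μ_n = (τ₀μ₀ + (n/σ²)x̄)/τ_n.
Here τ₀ = 1/84.2 = 0.011876 and τ_data = 29/49.9 = 0.581162, so τ_n = 0.593038.
Rearranging for μ₀: μ₀ = (μ_n·τ_n − τ_data·x̄)/τ₀ = (1.5582·0.593038 − 0.581162·1.4) / 0.011876 = 0.110445/0.011876 ≈ 9.3.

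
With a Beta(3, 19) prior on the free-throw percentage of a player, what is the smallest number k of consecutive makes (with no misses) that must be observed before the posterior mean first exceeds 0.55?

After k makes and 0 misses the posterior is Beta(3+k, 19), with mean (3+k)/(3+19+k).
Set (3+k)/(22+k) > 0.55 and solve: k > (0.55·22 − 3)/(1 − 0.55) = 20.222.
The smallest integer exceeding 20.222 is 21.

k = 21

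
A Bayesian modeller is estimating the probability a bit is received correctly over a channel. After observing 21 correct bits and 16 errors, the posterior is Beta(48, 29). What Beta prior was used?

Beta(27, 13)

Beta is conjugate to the binomial likelihood: posterior = Beta(α+s, β+f).
Subtract the data counts: 48−21=27, 29−16=13.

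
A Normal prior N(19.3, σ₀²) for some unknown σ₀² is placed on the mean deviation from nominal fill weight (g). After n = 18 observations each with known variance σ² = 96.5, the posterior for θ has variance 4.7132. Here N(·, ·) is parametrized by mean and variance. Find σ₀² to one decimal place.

Posterior precision equals prior precision plus data precision: 1/σ_n² = 1/σ₀² + n/σ².
So 1/σ₀² = 1/4.7132 − 18/96.5 = 0.212170 − 0.186528 = 0.025642.
Hence σ₀² = 1/0.025642 ≈ 39.0.

σ₀² = 39.0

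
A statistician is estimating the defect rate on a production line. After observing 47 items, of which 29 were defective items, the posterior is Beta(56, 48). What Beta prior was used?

Beta is conjugate to the binomial likelihood: posterior = Beta(a+s, b+f).
So a = 56 − 29 = 27 and b = 48 − 18 = 30.

Beta(27, 30)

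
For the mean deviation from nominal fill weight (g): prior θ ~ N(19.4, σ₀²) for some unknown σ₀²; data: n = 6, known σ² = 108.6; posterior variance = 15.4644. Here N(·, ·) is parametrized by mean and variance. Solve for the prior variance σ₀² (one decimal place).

For the Normal–Normal model with known σ², precisions add: τ_n = τ₀ + n/σ².
So 1/σ₀² = 1/15.4644 − 6/108.6 = 0.064665 − 0.055249 = 0.009416.
Hence σ₀² = 1/0.009416 ≈ 106.2.

σ₀² = 106.2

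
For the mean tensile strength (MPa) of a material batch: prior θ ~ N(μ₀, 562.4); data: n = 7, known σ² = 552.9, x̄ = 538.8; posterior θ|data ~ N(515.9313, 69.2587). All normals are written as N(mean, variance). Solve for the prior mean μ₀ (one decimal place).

With known observation variance, the Normal–Normal posterior has precision τ_n = τ₀ + n/σ² and mean μ_n = (τ₀μ₀ + (n/σ²)x̄)/τ_n.
Here τ₀ = 1/562.4 = 0.001778 and τ_data = 7/552.9 = 0.012661, so τ_n = 0.014439.
Rearranging for μ₀: μ₀ = (μ_n·τ_n − τ_data·x̄)/τ₀ = (515.9313·0.014439 − 0.012661·538.8) / 0.001778 = 0.627785/0.001778 ≈ 353.1.

μ₀ = 353.1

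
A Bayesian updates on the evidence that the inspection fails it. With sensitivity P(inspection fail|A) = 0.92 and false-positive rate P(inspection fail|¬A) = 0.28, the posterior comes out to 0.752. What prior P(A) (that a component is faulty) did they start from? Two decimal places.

Bayes' rule in odds form gives O(A|E) = O(A)·[P(E|A)/P(E|¬A)], hence O(A) = O(A|E)/LR.
Posterior odds = 0.752/(1−0.752) = 3.0323. LR = 0.92/0.28 = 3.2857.
Prior odds = 3.0323/3.2857 = 0.9229, so P(A) = 0.9229/(1+0.9229) ≈ 0.48.

P(A) = 0.48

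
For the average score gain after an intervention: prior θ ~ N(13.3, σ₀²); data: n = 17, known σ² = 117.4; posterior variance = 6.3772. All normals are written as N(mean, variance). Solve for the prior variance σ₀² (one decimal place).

Posterior precision equals prior precision plus data precision: 1/σ_n² = 1/σ₀² + n/σ².
So 1/σ₀² = 1/6.3772 − 17/117.4 = 0.156809 − 0.144804 = 0.012005.
Hence σ₀² = 1/0.012005 ≈ 83.3.

σ₀² = 83.3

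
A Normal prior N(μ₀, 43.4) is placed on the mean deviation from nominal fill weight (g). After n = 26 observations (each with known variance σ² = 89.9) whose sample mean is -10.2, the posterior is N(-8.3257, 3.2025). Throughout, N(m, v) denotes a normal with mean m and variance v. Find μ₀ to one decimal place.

With known observation variance, the Normal–Normal posterior has precision τ_n = τ₀ + n/σ² and mean μ_n = (τ₀μ₀ + (n/σ²)x̄)/τ_n.
Here τ₀ = 1/43.4 = 0.023041 and τ_data = 26/89.9 = 0.289210, so τ_n = 0.312251.
Rearranging for μ₀: μ₀ = (μ_n·τ_n − τ_data·x̄)/τ₀ = (-8.3257·0.312251 − 0.289210·-10.2) / 0.023041 = 0.350234/0.023041 ≈ 15.2.

μ₀ = 15.2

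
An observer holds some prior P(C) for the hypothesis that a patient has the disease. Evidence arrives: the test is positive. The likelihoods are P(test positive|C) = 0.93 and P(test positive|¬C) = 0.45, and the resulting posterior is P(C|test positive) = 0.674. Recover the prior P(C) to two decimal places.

P(C) = 0.50

In odds form, posterior odds = prior odds × likelihood ratio, so prior odds = posterior odds ÷ LR.
Posterior odds = 0.674/(1−0.674) = 2.0675. LR = 0.93/0.45 = 2.0667.
Prior odds = 2.0675/2.0667 = 1.0004, so P(C) = 1.0004/(1+1.0004) ≈ 0.50.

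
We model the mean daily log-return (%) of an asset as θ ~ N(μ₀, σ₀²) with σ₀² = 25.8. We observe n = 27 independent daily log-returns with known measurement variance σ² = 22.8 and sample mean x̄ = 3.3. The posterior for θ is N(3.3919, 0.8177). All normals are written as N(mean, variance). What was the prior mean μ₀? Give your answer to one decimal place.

The posterior mean is a precision-weighted average: μ_n = (τ₀μ₀ + τ_data·x̄)/(τ₀+τ_data), with τ₀=1/σ₀² and τ_data=n/σ².
Here τ₀ = 1/25.8 = 0.038760 and τ_data = 27/22.8 = 1.184211, so τ_n = 1.222971.
Rearranging for μ₀: μ₀ = (μ_n·τ_n − τ_data·x̄)/τ₀ = (3.3919·1.222971 − 1.184211·3.3) / 0.038760 = 0.240299/0.038760 ≈ 6.2.

μ₀ = 6.2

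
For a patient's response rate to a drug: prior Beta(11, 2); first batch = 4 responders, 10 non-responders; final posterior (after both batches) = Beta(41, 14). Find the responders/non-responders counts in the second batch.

Sequential conjugate updates are equivalent to a single update on the pooled data, so total successes = posterior α − prior α and total failures = posterior β − prior β.
Total across both batches: 41−11=30 responders, 14−2=12 non-responders.
Subtract the first batch: 30−4=26 responders and 12−10=2 non-responders.

26 responders and 2 non-responders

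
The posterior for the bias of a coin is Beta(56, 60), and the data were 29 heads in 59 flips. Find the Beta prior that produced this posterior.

A Beta(α, β) prior with s successes and f failures in binomial data gives a Beta(α+s, β+f) posterior.
Subtract the data counts: 56−29=27, 60−30=30.

Beta(27, 30)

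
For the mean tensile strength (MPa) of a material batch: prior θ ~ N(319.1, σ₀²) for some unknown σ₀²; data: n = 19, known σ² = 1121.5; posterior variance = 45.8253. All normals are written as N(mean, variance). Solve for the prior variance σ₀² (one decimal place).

σ₀² = 204.9

Posterior precision equals prior precision plus data precision: 1/σ_n² = 1/σ₀² + n/σ².
So 1/σ₀² = 1/45.8253 − 19/1121.5 = 0.021822 − 0.016942 = 0.004880.
Hence σ₀² = 1/0.004880 ≈ 204.9.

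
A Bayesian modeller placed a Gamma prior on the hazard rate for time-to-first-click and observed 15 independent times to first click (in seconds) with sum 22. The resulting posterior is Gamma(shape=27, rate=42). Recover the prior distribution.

For an exponential likelihood with a Gamma(α, β) prior on the rate, n observations with total T give posterior Gamma(α+n, β+T).
So α = 27 − 15 = 12 and β = 42 − 22 = 20.

Gamma(shape=12, rate=20)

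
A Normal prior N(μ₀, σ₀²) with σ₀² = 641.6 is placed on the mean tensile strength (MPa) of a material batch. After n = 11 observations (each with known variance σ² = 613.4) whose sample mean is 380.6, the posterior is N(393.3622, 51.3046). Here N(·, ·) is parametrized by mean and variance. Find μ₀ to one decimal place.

μ₀ = 540.2

The posterior mean is a precision-weighted average: μ_n = (τ₀μ₀ + τ_data·x̄)/(τ₀+τ_data), with τ₀=1/σ₀² and τ_data=n/σ².
Here τ₀ = 1/641.6 = 0.001559 and τ_data = 11/613.4 = 0.017933, so τ_n = 0.019492.
Rearranging for μ₀: μ₀ = (μ_n·τ_n − τ_data·x̄)/τ₀ = (393.3622·0.019492 − 0.017933·380.6) / 0.001559 = 0.842116/0.001559 ≈ 540.2.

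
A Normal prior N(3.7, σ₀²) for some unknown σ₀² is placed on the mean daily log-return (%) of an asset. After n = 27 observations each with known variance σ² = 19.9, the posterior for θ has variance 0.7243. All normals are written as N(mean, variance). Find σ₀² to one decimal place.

σ₀² = 41.9

Posterior precision equals prior precision plus data precision: 1/σ_n² = 1/σ₀² + n/σ².
So 1/σ₀² = 1/0.7243 − 27/19.9 = 1.380643 − 1.356784 = 0.023859.
Hence σ₀² = 1/0.023859 ≈ 41.9.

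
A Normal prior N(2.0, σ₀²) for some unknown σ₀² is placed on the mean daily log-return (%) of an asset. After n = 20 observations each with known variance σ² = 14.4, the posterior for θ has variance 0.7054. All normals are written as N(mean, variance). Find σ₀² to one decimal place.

Posterior precision equals prior precision plus data precision: 1/σ_n² = 1/σ₀² + n/σ².
So 1/σ₀² = 1/0.7054 − 20/14.4 = 1.417635 − 1.388889 = 0.028746.
Hence σ₀² = 1/0.028746 ≈ 34.8.

σ₀² = 34.8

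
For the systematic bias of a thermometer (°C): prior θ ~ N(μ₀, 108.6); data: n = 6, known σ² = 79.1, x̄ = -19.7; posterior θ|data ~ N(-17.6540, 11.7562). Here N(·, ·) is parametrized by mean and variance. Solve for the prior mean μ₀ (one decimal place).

With known observation variance, the Normal–Normal posterior has precision τ_n = τ₀ + n/σ² and mean μ_n = (τ₀μ₀ + (n/σ²)x̄)/τ_n.
Here τ₀ = 1/108.6 = 0.009208 and τ_data = 6/79.1 = 0.075853, so τ_n = 0.085061.
Rearranging for μ₀: μ₀ = (μ_n·τ_n − τ_data·x̄)/τ₀ = (-17.6540·0.085061 − 0.075853·-19.7) / 0.009208 = -0.007363/0.009208 ≈ -0.8.

μ₀ = -0.8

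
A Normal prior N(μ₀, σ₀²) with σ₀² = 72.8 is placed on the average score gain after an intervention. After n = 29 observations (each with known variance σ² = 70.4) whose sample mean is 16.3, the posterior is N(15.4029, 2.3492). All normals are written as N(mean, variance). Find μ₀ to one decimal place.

With known observation variance, the Normal–Normal posterior has precision τ_n = τ₀ + n/σ² and mean μ_n = (τ₀μ₀ + (n/σ²)x̄)/τ_n.
Here τ₀ = 1/72.8 = 0.013736 and τ_data = 29/70.4 = 0.411932, so τ_n = 0.425668.
Rearranging for μ₀: μ₀ = (μ_n·τ_n − τ_data·x̄)/τ₀ = (15.4029·0.425668 − 0.411932·16.3) / 0.013736 = -0.157970/0.013736 ≈ -11.5.

μ₀ = -11.5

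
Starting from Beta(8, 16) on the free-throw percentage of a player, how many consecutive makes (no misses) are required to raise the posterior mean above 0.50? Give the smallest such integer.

k = 9

After k makes and 0 misses the posterior is Beta(8+k, 16), with mean (8+k)/(8+16+k).
Set (8+k)/(24+k) > 0.50 and solve: k > (0.50·24 − 8)/(1 − 0.50) = 8.000.
The smallest integer exceeding 8.000 is 9, and checking k=9: (17)/(33) = 0.5152 > 0.50.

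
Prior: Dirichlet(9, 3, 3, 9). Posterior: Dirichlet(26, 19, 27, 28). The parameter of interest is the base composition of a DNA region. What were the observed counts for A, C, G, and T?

For a Dirichlet(α) prior with multinomial counts c, the posterior is Dirichlet(α + c) componentwise.
Counts are posterior − prior componentwise: 26−9=17, 19−3=16, 27−3=24, 28−9=19.

counts (17, 16, 24, 19)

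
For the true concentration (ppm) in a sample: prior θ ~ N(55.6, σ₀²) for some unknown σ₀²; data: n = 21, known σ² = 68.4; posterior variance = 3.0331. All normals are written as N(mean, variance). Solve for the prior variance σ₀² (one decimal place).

σ₀² = 44.1

For the Normal–Normal model with known σ², precisions add: τ_n = τ₀ + n/σ².
So 1/σ₀² = 1/3.0331 − 21/68.4 = 0.329696 − 0.307018 = 0.022678.
Hence σ₀² = 1/0.022678 ≈ 44.1.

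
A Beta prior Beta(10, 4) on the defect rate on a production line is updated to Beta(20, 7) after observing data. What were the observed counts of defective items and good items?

10 defective items and 3 good items

Beta is conjugate to the binomial likelihood: posterior = Beta(α+s, β+f).
So s = 20 − 10 = 10 and f = 7 − 4 = 3.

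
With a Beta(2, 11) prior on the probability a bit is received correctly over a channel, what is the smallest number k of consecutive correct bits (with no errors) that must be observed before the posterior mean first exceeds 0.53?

k = 11

After k correct bits and 0 errors the posterior is Beta(2+k, 11), with mean (2+k)/(2+11+k).
Set (2+k)/(13+k) > 0.53 and solve: k > (0.53·13 − 2)/(1 − 0.53) = 10.404.
The smallest integer exceeding 10.404 is 11.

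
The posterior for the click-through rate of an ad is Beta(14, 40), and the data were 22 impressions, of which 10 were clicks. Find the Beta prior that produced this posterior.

Beta(4, 28)

A Beta(a, b) prior with s successes and f failures in binomial data gives a Beta(a+s, b+f) posterior.
Subtract the data counts: 14−10=4, 40−12=28.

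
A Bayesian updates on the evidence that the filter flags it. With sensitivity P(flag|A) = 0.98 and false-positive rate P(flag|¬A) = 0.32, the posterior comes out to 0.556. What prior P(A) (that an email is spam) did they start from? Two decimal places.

Bayes' rule in odds form gives O(A|E) = O(A)·[P(E|A)/P(E|¬A)], hence O(A) = O(A|E)/LR.
Posterior odds = 0.556/(1−0.556) = 1.2523. LR = 0.98/0.32 = 3.0625.
Prior odds = 1.2523/3.0625 = 0.4089, so P(A) = 0.4089/(1+0.4089) ≈ 0.29.

P(A) = 0.29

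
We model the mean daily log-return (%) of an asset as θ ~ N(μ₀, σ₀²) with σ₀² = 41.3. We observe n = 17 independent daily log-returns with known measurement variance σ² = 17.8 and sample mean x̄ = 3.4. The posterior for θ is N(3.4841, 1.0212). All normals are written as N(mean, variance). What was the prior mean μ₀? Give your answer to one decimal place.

μ₀ = 6.8

The posterior mean is a precision-weighted average: μ_n = (τ₀μ₀ + τ_data·x̄)/(τ₀+τ_data), with τ₀=1/σ₀² and τ_data=n/σ².
Here τ₀ = 1/41.3 = 0.024213 and τ_data = 17/17.8 = 0.955056, so τ_n = 0.979269.
Rearranging for μ₀: μ₀ = (μ_n·τ_n − τ_data·x̄)/τ₀ = (3.4841·0.979269 − 0.955056·3.4) / 0.024213 = 0.164681/0.024213 ≈ 6.8.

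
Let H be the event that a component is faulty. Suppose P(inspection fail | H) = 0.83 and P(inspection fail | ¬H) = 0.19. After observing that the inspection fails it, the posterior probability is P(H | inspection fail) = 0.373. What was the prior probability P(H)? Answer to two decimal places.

In odds form, posterior odds = prior odds × likelihood ratio, so prior odds = posterior odds ÷ LR.
Posterior odds = 0.373/(1−0.373) = 0.5949. LR = 0.83/0.19 = 4.3684.
Prior odds = 0.5949/4.3684 = 0.1362, so P(H) = 0.1362/(1+0.1362) ≈ 0.12.

P(H) = 0.12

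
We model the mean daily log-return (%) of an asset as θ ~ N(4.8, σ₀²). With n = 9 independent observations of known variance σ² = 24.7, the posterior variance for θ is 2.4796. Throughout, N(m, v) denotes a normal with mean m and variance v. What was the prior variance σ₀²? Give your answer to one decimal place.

Posterior precision equals prior precision plus data precision: 1/σ_n² = 1/σ₀² + n/σ².
So 1/σ₀² = 1/2.4796 − 9/24.7 = 0.403291 − 0.364372 = 0.038919.
Hence σ₀² = 1/0.038919 ≈ 25.7.

σ₀² = 25.7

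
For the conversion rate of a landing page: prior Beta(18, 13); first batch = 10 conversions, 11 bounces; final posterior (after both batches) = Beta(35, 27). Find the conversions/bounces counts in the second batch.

Sequential conjugate updates are equivalent to a single update on the pooled data, so total successes = posterior α − prior α and total failures = posterior β − prior β.
Total across both batches: 35−18=17 conversions, 27−13=14 bounces.
Subtract the first batch: 17−10=7 conversions and 14−11=3 bounces.

7 conversions and 3 bounces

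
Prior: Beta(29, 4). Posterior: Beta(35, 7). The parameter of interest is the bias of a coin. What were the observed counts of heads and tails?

6 heads and 3 tails

Under Beta–binomial conjugacy the posterior parameters are (α+s, β+f).
So s = 35 − 29 = 6 and f = 7 − 4 = 3.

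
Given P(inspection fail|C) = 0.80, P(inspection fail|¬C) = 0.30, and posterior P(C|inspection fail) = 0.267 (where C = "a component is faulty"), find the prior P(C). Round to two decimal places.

P(C) = 0.12

Bayes' rule in odds form gives O(C|E) = O(C)·[P(E|C)/P(E|¬C)], hence O(C) = O(C|E)/LR.
Posterior odds = 0.267/(1−0.267) = 0.3643. LR = 0.80/0.30 = 2.6667.
Prior odds = 0.3643/2.6667 = 0.1366, so P(C) = 0.1366/(1+0.1366) ≈ 0.12.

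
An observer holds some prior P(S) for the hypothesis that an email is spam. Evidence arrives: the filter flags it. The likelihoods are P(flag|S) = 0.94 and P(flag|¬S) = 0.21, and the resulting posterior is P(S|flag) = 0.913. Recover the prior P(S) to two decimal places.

In odds form, posterior odds = prior odds × likelihood ratio, so prior odds = posterior odds ÷ LR.
Posterior odds = 0.913/(1−0.913) = 10.4943. LR = 0.94/0.21 = 4.4762.
Prior odds = 10.4943/4.4762 = 2.3445, so P(S) = 2.3445/(1+2.3445) ≈ 0.70.

P(S) = 0.70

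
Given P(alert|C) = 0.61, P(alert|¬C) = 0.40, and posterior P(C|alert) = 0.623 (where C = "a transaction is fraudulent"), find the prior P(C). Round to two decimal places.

Bayes' rule in odds form gives O(C|E) = O(C)·[P(E|C)/P(E|¬C)], hence O(C) = O(C|E)/LR.
Posterior odds = 0.623/(1−0.623) = 1.6525. LR = 0.61/0.40 = 1.5250.
Prior odds = 1.6525/1.5250 = 1.0836, so P(C) = 1.0836/(1+1.0836) ≈ 0.52.

P(C) = 0.52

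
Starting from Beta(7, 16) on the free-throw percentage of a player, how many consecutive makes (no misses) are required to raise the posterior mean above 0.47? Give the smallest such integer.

k = 8

After k makes and 0 misses the posterior is Beta(7+k, 16), with mean (7+k)/(7+16+k).
Set (7+k)/(23+k) > 0.47 and solve: k > (0.47·23 − 7)/(1 − 0.47) = 7.189.
The smallest integer exceeding 7.189 is 8.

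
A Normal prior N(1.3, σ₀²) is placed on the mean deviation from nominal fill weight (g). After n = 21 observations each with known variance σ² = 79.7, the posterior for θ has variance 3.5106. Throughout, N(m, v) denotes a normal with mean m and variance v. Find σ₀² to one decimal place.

σ₀² = 46.8

Posterior precision equals prior precision plus data precision: 1/σ_n² = 1/σ₀² + n/σ².
So 1/σ₀² = 1/3.5106 − 21/79.7 = 0.284852 − 0.263488 = 0.021364.
Hence σ₀² = 1/0.021364 ≈ 46.8.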